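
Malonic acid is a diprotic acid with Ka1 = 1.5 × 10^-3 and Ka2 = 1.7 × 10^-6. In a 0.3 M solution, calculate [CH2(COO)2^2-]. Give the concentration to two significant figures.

First ionization gives [H+] ≈ [CH2(COOH)COO-] = 2.05 × 10^-2 M.
Second step: Ka2 = [H+][CH2(COO)2^2-]/[CH2(COOH)COO-] ≈ [CH2(COO)2^2-] (since [H+] ≈ [CH2(COOH)COO-]).
So [CH2(COO)2^2-] ≈ Ka2.

1.7 × 10^-6 M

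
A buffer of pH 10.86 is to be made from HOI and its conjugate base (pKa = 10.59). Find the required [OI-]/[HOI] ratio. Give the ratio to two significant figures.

ratio = 1.9

pH = pKa + log(r) ⇒ log(r) = 10.86 − 10.59 = +0.27
r = [OI-]/[HOI] = 10^(+0.27) = 1.86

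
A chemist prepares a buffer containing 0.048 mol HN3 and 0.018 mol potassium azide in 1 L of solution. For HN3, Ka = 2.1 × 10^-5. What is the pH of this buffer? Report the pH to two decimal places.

pKa = −log(2.1 × 10^-5) = 4.678
pH = pKa + log([A⁻]/[HA]) = 4.678 + log(0.018/0.048)
pH = 4.678 + (-0.426) = 4.25

pH = 4.25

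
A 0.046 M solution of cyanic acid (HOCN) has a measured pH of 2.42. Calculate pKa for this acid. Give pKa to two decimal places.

[H+] = 10^(-2.42) = 3.80 × 10^-3 M
At equilibrium [HA] = 0.046 − 3.80 × 10^-3 = 4.22 × 10^-2 M
Ka = [H+][A-]/[HA] = (3.80 × 10^-3)² / 4.22 × 10^-2 = 3.42 × 10^-4
pKa = -log(3.42 × 10^-4) = 3.47

pKa = 3.47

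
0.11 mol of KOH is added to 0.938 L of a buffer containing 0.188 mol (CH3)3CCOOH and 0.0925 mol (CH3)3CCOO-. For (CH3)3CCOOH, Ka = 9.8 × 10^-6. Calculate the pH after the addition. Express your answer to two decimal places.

pH = 5.42

OH- converts (CH3)3CCOOH to (CH3)3CCOO-: (CH3)3CCOOH → 0.078 mol, (CH3)3CCOO- → 0.203 mol.
pKa = −log(9.8 × 10^-6) = 5.009
pH = pKa + log(n_(CH3)3CCOO-/n_(CH3)3CCOOH) = 5.009 + log(0.203/0.078) = 5.009 + (+0.415)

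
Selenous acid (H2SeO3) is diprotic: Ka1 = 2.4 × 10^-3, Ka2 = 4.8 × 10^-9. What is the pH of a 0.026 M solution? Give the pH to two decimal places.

pH = 2.17

Ka1 ≫ Ka2, so treat the first dissociation as the only significant source of H+.
Ka1 = x²/(0.026 − x) = 2.4 × 10^-3
Solving the quadratic: x = (−Ka1 + √(Ka1² + 4·Ka1·C₀))/2 = 6.79 × 10^-3 M
pH = −log(6.79 × 10^-3) = 2.17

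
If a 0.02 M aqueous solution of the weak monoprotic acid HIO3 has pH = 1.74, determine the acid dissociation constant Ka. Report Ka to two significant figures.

[H+] = 10^(-1.74) = 1.82 × 10^-2 M
At equilibrium [HA] = 0.02 − 1.82 × 10^-2 = 1.80 × 10^-3 M
Ka = [H+][A-]/[HA] = (1.82 × 10^-2)² / 1.80 × 10^-3 = 1.8 × 10^-1

Ka = 1.8 × 10^-1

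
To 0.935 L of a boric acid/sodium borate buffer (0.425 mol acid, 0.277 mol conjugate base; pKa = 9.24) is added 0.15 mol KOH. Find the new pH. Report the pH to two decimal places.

pH = 9.43

OH- converts B(OH)3 to B(OH)4-: B(OH)3 → 0.275 mol, B(OH)4- → 0.427 mol.
pH = pKa + log(n_B(OH)4-/n_B(OH)3) = 9.24 + log(0.427/0.275) = 9.24 + (+0.191)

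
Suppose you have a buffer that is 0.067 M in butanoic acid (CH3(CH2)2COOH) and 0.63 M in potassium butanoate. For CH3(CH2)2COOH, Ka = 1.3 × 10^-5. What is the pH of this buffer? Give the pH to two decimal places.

pKa = −log(1.3 × 10^-5) = 4.886
Henderson–Hasselbalch: pH = pKa + log([CH3(CH2)2COO-]/[CH3(CH2)2COOH]) = 4.886 + log(0.63/0.067)
pH = 4.886 + (+0.973) = 5.86

pH = 5.86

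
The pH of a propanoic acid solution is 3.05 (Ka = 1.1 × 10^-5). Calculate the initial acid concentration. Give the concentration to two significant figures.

C₀ = 7.3 × 10^-2 M

[H+] = 10^(-3.05) = 8.91 × 10^-4 M = x
Ka = x²/(C₀ − x) ⇒ C₀ = x + x²/Ka
C₀ = 8.91 × 10^-4 + (8.91 × 10^-4)²/(1.1 × 10^-5) = 7.31 × 10^-2 M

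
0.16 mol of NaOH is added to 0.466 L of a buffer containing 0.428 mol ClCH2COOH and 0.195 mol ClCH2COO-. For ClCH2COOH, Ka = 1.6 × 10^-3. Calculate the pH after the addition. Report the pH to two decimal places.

After neutralization: n(ClCH2COOH) = 0.268 mol, n(ClCH2COO-) = 0.355 mol.
pKa = −log(1.6 × 10^-3) = 2.796
pH = pKa + log([A⁻]/[HA]) = 2.796 + log(0.355/0.268) = 2.796 +0.122

pH = 2.92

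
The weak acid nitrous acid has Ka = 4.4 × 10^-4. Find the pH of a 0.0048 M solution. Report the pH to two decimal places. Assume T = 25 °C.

HNO2 ⇌ NO2- + H+
From the ICE table, Ka = [H+]²/(0.0048 − [H+]) = 4.4 × 10^-4.
The 5% rule fails; solving [H+]² + Ka·[H+] − Ka·C₀ = 0 exactly:
[H+] = [−0.00044 + √(0.00044² + 8.45e-06)]/2 = 1.25 × 10^-3 M
pH = −log(1.25 × 10^-3) = 2.90

pH = 2.90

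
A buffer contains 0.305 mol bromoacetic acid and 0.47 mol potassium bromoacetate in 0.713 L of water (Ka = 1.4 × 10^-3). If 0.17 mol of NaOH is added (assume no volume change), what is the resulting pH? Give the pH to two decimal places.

OH- converts BrCH2COOH to BrCH2COO-: BrCH2COOH → 0.135 mol, BrCH2COO- → 0.64 mol.
pKa = −log(1.4 × 10^-3) = 2.854
pH = pKa + log([A⁻]/[HA]) = 2.854 + log(0.64/0.135) = 2.854 +0.676

pH = 3.53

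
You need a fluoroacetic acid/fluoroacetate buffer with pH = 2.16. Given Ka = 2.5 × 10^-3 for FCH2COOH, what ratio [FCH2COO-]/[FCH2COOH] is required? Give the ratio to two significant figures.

pKa = -log(2.5 × 10^-3) = 2.602
pH = pKa + log(r) ⇒ log(r) = 2.16 − 2.602 = -0.442
r = [FCH2COO-]/[FCH2COOH] = 10^(-0.442) = 0.361

ratio = 0.36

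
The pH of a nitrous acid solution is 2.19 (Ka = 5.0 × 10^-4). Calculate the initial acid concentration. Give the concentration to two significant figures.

[H+] = 10^(-2.19) = 6.46 × 10^-3 M = x
Ka = x²/(C₀ − x) ⇒ C₀ = x + x²/Ka
C₀ = 6.46 × 10^-3 + (6.46 × 10^-3)²/(5.0 × 10^-4) = 8.99 × 10^-2 M

C₀ = 9.0 × 10^-2 M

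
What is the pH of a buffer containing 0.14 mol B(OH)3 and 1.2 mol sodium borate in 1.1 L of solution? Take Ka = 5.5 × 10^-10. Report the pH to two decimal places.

pKa = −log(5.5 × 10^-10) = 9.260
pH = pKa + log([A⁻]/[HA]) = 9.260 + log(1.2/0.14)
pH = 9.260 + (+0.933) = 10.19

pH = 10.19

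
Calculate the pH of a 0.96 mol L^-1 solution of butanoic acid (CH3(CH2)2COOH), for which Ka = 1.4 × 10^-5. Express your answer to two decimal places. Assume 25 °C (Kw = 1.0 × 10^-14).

CH3(CH2)2COOH ⇌ CH3(CH2)2COO- + H+
Let x = [H+] at equilibrium. Ka = x²/(0.96 − x).
Neglecting x in the denominator: x = √(1.4 × 10^-5 × 0.96) = 3.67 × 10^-3 M
(x/C₀ = 0.38% < 5%, so the approximation holds.)
pH = −log(3.67 × 10^-3) = 2.44

pH = 2.44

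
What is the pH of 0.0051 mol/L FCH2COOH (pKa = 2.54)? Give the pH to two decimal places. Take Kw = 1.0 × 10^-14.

pH = 2.58

FCH2COOH ⇌ FCH2COO- + H+
Ka = 10^(−2.54) = 2.88 × 10^-3
Let x = [H+] at equilibrium. Ka = x²/(0.0051 − x).
Here C₀/Ka ≈ 1.77, so the small-x approximation fails. Use the quadratic:
x = [−0.00288 + √(0.00288² + 5.88e-05)]/2 = 2.65 × 10^-3 M
pH = −log[H+] = −log(2.65 × 10^-3) = 2.58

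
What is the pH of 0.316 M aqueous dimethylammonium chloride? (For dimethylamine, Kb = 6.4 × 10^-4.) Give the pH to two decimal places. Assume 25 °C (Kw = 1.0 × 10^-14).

pH = 5.65

(CH3)2NH2+ is the conjugate acid of the weak base (CH3)2NH.
Ka = Kw/Kb = 1.0×10^-14 / 6.4 × 10^-4 = 1.56 × 10^-11
Let x = [H+] at equilibrium. Ka = x²/(0.316 − x).
Since Ka ≪ C₀, x ≈ √(Ka·C₀) = 2.22 × 10^-6 M.
pH = −log(2.22 × 10^-6) = 5.65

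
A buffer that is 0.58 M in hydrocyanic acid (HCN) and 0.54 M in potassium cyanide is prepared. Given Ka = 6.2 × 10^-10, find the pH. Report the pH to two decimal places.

pKa = −log(6.2 × 10^-10) = 9.208
Henderson–Hasselbalch: pH = pKa + log([CN-]/[HCN]) = 9.208 + log(0.54/0.58)
pH = 9.208 + (-0.031) = 9.18

pH = 9.18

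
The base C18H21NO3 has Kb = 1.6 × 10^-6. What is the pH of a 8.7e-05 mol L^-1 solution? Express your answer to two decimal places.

C18H21NO3 + H2O ⇌ C18H22NO3+ + OH-
Kb = [OH-]²/(8.7e-05 − [OH-]) = 1.6 × 10^-6
The 5% rule fails; solving [OH-]² + Kb·[OH-] − Kb·C₀ = 0 exactly:
[OH-] = [−1.6e-06 + √(1.6e-06² + 5.57e-10)]/2 = 1.10 × 10^-5 M
pOH = −log(1.10 × 10^-5) = 4.96; pH = 14.00 − 4.96 = 9.04

pH = 9.04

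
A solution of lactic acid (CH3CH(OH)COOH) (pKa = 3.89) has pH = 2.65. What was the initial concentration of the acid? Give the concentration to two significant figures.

[H+] = 10^(-2.65) = 2.24 × 10^-3 M = x
Ka = 10^(−3.89) = 1.29 × 10^-4
Ka = x²/(C₀ − x) ⇒ C₀ = x + x²/Ka
C₀ = 2.24 × 10^-3 + (2.24 × 10^-3)²/(1.29 × 10^-4) = 4.11 × 10^-2 M

C₀ = 4.1 × 10^-2 M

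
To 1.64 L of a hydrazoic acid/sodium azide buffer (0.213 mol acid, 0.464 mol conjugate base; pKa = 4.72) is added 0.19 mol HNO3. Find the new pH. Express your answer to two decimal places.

pH = 4.55

Added H+ converts N3- to HN3: HN3 → 0.403 mol, N3- → 0.274 mol.
pH = pKa + log([A⁻]/[HA]) = 4.72 + log(0.274/0.403) = 4.72 -0.168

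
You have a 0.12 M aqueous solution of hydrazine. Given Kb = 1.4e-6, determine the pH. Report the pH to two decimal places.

N2H4 + H2O ⇌ N2H5+ + OH-
Kb = [OH-]²/(0.12 − [OH-]) = 1.4 × 10^-6
Neglecting [OH-] in the denominator: [OH-] = √(1.4 × 10^-6 × 0.12) = 4.10 × 10^-4 M
([OH-]/C₀ = 0.34% < 5%, so the approximation holds.)
pOH = 3.39, so pH = 14.00 − pOH = 10.61

pH = 10.61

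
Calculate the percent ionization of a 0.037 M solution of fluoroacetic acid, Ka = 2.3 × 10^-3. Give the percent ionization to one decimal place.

22.0%

FCH2COOH ⇌ FCH2COO- + H+; let x = [H+] at equilibrium.
Solve x² + 0.0023x − 8.51e-05 = 0 → x = 8.15 × 10^-3 M
Fraction ionized = 8.15 × 10^-3 / 0.037 = 0.2203 → 22.0%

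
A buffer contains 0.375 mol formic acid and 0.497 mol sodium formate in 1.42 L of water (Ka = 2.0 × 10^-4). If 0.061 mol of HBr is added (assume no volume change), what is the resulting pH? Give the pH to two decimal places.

pH = 3.70

Added H+ converts HCOO- to HCOOH: HCOOH → 0.436 mol, HCOO- → 0.436 mol.
pKa = −log(2.0 × 10^-4) = 3.699
Henderson–Hasselbalch with mole ratio 0.436/0.436: pH = 3.699 + (+0.000)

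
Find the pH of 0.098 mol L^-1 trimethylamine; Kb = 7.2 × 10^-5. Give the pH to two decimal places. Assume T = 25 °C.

(CH3)3N + H2O ⇌ (CH3)3NH+ + OH-
From the ICE table, Kb = [OH-]²/(0.098 − [OH-]) = 7.2 × 10^-5.
Since Kb ≪ C₀, [OH-] ≈ √(Kb·C₀) = 2.66 × 10^-3 M.
pOH = −log(2.66 × 10^-3) = 2.58; pH = 14.00 − 2.58 = 11.42

pH = 11.42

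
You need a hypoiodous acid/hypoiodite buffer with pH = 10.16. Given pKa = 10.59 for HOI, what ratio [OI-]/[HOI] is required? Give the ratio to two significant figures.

ratio = 0.37

pH = pKa + log(r) ⇒ log(r) = 10.16 − 10.59 = -0.43
r = [OI-]/[HOI] = 10^(-0.43) = 0.372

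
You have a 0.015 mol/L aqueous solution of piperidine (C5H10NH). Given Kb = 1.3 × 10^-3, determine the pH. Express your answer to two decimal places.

pH = 11.58

C5H10NH + H2O ⇌ C5H10NH2+ + OH-
From the ICE table, Kb = [OH-]²/(0.015 − [OH-]) = 1.3 × 10^-3.
[OH-] is not negligible relative to C₀; solve [OH-]² + 0.0013·[OH-] − 1.95e-05 = 0.
[OH-] = [−0.0013 + √(0.0013² + 7.8e-05)]/2 = 3.81 × 10^-3 M
pOH = 2.42, so pH = 14.00 − pOH = 11.58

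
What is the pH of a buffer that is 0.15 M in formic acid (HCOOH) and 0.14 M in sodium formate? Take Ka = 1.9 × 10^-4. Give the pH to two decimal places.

pH = 3.69

pKa = −log(1.9 × 10^-4) = 3.721
Henderson–Hasselbalch: pH = pKa + log([HCOO-]/[HCOOH]) = 3.721 + log(0.14/0.15)
pH = 3.721 + (-0.030) = 3.69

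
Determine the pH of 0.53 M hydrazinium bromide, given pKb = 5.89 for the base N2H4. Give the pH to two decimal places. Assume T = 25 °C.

pH = 4.19

N2H5+ is the conjugate acid of the weak base N2H4.
Kb = 10^(−5.89) = 1.29 × 10^-6
Ka = Kw/Kb = 1.0×10^-14 / 1.29 × 10^-6 = 7.75 × 10^-9
From the ICE table, Ka = [H+]²/(0.53 − [H+]) = 7.75 × 10^-9.
Since Ka ≪ C₀, [H+] ≈ √(Ka·C₀) = 6.41 × 10^-5 M.
pH = −log(6.41 × 10^-5) = 4.19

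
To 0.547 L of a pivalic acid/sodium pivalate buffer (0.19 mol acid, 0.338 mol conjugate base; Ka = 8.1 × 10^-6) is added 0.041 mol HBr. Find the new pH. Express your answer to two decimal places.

After neutralization: n((CH3)3CCOOH) = 0.231 mol, n((CH3)3CCOO-) = 0.297 mol.
pKa = −log(8.1 × 10^-6) = 5.092
Henderson–Hasselbalch with mole ratio 0.297/0.231: pH = 5.092 + (+0.109)

pH = 5.20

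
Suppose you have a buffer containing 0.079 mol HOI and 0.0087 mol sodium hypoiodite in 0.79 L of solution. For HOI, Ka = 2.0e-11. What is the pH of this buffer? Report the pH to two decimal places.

pH = 9.74

pKa = −log(2.0 × 10^-11) = 10.699
Using pH = pKa + log([base]/[acid]) with [base]/[acid] = 0.0087/0.079:
pH = 10.699 + (-0.958) = 9.74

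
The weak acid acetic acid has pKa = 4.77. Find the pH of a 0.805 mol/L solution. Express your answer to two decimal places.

CH3COOH ⇌ CH3COO- + H+
Ka = 10^(−4.77) = 1.70 × 10^-5
Let x = [H+] at equilibrium. Ka = x²/(0.805 − x).
Neglecting x in the denominator: x = √(1.70 × 10^-5 × 0.805) = 3.70 × 10^-3 M
(x/C₀ = 0.46% < 5%, so the approximation holds.)
pH = −log(3.70 × 10^-3) = 2.43

pH = 2.43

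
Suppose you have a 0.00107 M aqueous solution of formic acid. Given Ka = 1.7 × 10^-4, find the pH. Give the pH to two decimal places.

pH = 3.46

HCOOH ⇌ HCOO- + H+
Ka = x²/(0.00107 − x) = 1.7 × 10^-4
x is not negligible relative to C₀; solve x² + 0.00017·x − 1.82e-07 = 0.
x = [−0.00017 + √(0.00017² + 7.28e-07)]/2 = 3.50 × 10^-4 M
pH = −log(3.50 × 10^-4) = 3.46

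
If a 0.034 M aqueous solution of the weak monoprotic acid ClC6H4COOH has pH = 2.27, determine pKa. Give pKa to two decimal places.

[H+] = 10^(-2.27) = 5.37 × 10^-3 M
At equilibrium [HA] = 0.034 − 5.37 × 10^-3 = 2.86 × 10^-2 M
Ka = [H+][A-]/[HA] = (5.37 × 10^-3)² / 2.86 × 10^-2 = 1.01 × 10^-3
pKa = -log(1.01 × 10^-3) = 3.00

pKa = 3.00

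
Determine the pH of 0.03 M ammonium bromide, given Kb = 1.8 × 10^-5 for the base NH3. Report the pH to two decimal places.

pH = 5.39

NH4+ is the conjugate acid of the weak base NH3.
Ka = Kw/Kb = 1.0×10^-14 / 1.8 × 10^-5 = 5.56 × 10^-10
Let x = [H+] at equilibrium. Ka = x²/(0.03 − x).
Since Ka ≪ C₀, x ≈ √(Ka·C₀) = 4.08 × 10^-6 M.
pH = −log[H+] = −log(4.08 × 10^-6) = 5.39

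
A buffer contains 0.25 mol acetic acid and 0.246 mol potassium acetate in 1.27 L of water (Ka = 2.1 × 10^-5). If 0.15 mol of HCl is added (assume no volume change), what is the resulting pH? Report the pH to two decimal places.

Added H+ converts CH3COO- to CH3COOH: CH3COOH → 0.4 mol, CH3COO- → 0.096 mol.
pKa = −log(2.1 × 10^-5) = 4.678
pH = pKa + log(n_CH3COO-/n_CH3COOH) = 4.678 + log(0.096/0.4) = 4.678 + (-0.620)

pH = 4.06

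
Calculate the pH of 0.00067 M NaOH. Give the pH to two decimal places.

NaOH is a strong base; [OH-] = 0.00067 M.
pOH = -log(0.00067) = 3.17
pH = 14.00 - 3.17 = 10.83

pH = 10.83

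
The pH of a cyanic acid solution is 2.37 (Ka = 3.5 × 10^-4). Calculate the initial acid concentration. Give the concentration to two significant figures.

C₀ = 5.6 × 10^-2 M

[H+] = 10^(-2.37) = 4.27 × 10^-3 M = x
Ka = x²/(C₀ − x) ⇒ C₀ = x + x²/Ka
C₀ = 4.27 × 10^-3 + (4.27 × 10^-3)²/(3.5 × 10^-4) = 5.64 × 10^-2 M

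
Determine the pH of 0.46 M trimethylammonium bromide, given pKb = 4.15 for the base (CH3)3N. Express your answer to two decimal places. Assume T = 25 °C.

(CH3)3NH+ is the conjugate acid of the weak base (CH3)3N.
Kb = 10^(−4.15) = 7.08 × 10^-5
Ka = Kw/Kb = 1.0×10^-14 / 7.08 × 10^-5 = 1.41 × 10^-10
From the ICE table, Ka = [H+]²/(0.46 − [H+]) = 1.41 × 10^-10.
Neglecting [H+] in the denominator: [H+] = √(1.41 × 10^-10 × 0.46) = 8.05 × 10^-6 M
pH = −log(8.05 × 10^-6) = 5.09

pH = 5.09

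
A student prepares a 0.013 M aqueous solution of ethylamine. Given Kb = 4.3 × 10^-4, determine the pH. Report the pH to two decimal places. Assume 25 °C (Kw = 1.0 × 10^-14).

C2H5NH2 + H2O ⇌ C2H5NH3+ + OH-
Let x = [OH-] at equilibrium. Kb = x²/(0.013 − x).
x is not negligible relative to C₀; solve x² + 0.00043·x − 5.59e-06 = 0.
x = (−Kb + √(Kb² + 4·Kb·C₀))/2 = 2.16 × 10^-3 M
pOH = −log(2.16 × 10^-3) = 2.67; pH = 14.00 − 2.67 = 11.33

pH = 11.33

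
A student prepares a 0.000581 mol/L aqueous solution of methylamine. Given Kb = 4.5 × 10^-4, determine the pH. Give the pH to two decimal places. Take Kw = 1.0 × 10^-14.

CH3NH2 + H2O ⇌ CH3NH3+ + OH-
Kb = [OH-]²/(0.000581 − [OH-]) = 4.5 × 10^-4
[OH-] is not negligible relative to C₀; solve [OH-]² + 0.00045·[OH-] − 2.61e-07 = 0.
[OH-] = [−0.00045 + √(0.00045² + 1.05e-06)]/2 = 3.34 × 10^-4 M
pOH = 3.48, so pH = 14.00 − pOH = 10.52

pH = 10.52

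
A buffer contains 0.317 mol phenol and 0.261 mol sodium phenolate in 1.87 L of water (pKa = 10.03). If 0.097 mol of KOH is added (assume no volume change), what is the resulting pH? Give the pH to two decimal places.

pH = 10.24

OH- converts C6H5OH to C6H5O-: C6H5OH → 0.22 mol, C6H5O- → 0.358 mol.
pH = pKa + log(n_C6H5O-/n_C6H5OH) = 10.03 + log(0.358/0.22) = 10.03 + (+0.211)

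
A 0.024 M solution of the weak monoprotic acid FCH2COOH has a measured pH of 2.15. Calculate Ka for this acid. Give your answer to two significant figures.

Ka = 3.0 × 10^-3

[H+] = 10^(-2.15) = 7.08 × 10^-3 M
At equilibrium [HA] = 0.024 − 7.08 × 10^-3 = 1.69 × 10^-2 M
Ka = [H+][A-]/[HA] = (7.08 × 10^-3)² / 1.69 × 10^-2 = 3.0 × 10^-3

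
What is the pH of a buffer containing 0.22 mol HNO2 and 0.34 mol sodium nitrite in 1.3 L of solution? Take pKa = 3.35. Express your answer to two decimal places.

pH = 3.54

Using pH = pKa + log([base]/[acid]) with [base]/[acid] = 0.34/0.22:
pH = 3.35 + (+0.189) = 3.54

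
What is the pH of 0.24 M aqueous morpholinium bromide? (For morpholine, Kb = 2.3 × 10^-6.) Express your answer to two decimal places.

pH = 4.49

C4H8ONH2+ is the conjugate acid of the weak base C4H8ONH.
Ka = Kw/Kb = 1.0×10^-14 / 2.3 × 10^-6 = 4.35 × 10^-9
Ka = [H+]²/(0.24 − [H+]) = 4.35 × 10^-9
Assume [H+] ≪ 0.24: [H+] ≈ √(4.35 × 10^-9 × 0.24) = 3.23 × 10^-5 M
([H+]/C₀ = 0.013% < 5%, so the approximation holds.)
pH = −log[H+] = −log(3.23 × 10^-5) = 4.49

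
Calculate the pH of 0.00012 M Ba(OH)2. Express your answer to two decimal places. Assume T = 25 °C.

Ba(OH)2 is a strong base (each formula unit releases 2 OH-); [OH-] = 0.00024 M.
pOH = -log(0.00024) = 3.62
pH = 14.00 - 3.62 = 10.38

pH = 10.38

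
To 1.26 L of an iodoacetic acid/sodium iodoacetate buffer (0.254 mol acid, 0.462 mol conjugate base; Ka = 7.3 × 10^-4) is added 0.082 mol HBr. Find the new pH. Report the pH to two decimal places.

pH = 3.19

After neutralization: n(ICH2COOH) = 0.336 mol, n(ICH2COO-) = 0.38 mol.
pKa = −log(7.3 × 10^-4) = 3.137
pH = pKa + log(n_ICH2COO-/n_ICH2COOH) = 3.137 + log(0.38/0.336) = 3.137 + (+0.053)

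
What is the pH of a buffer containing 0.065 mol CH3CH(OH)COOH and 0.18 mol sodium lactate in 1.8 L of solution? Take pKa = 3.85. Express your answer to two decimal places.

Henderson–Hasselbalch: pH = pKa + log([CH3CH(OH)COO-]/[CH3CH(OH)COOH]) = 3.85 + log(0.18/0.065)
pH = 3.85 + (+0.442) = 4.29

pH = 4.29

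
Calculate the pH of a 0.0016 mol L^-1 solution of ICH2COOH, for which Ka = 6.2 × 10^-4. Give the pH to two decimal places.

ICH2COOH ⇌ ICH2COO- + H+
From the ICE table, Ka = [H+]²/(0.0016 − [H+]) = 6.2 × 10^-4.
The 5% rule fails; solving [H+]² + Ka·[H+] − Ka·C₀ = 0 exactly:
[H+] = [−0.00062 + √(0.00062² + 3.97e-06)]/2 = 7.33 × 10^-4 M
pH = −log(7.33 × 10^-4) = 3.13

pH = 3.13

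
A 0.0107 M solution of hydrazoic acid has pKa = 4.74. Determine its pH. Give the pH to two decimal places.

pH = 3.36

HN3 ⇌ N3- + H+
Ka = 10^(−4.74) = 1.82 × 10^-5
Ka = [H+]²/(0.0107 − [H+]) = 1.82 × 10^-5
Assume [H+] ≪ 0.0107: [H+] ≈ √(1.82 × 10^-5 × 0.0107) = 4.41 × 10^-4 M
pH = −log[H+] = −log(4.41 × 10^-4) = 3.36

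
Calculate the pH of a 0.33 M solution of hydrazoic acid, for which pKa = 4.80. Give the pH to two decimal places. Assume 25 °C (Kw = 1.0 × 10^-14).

HN3 ⇌ N3- + H+
Ka = 10^(−4.80) = 1.58 × 10^-5
Ka = [H+]²/(0.33 − [H+]) = 1.58 × 10^-5
Since Ka ≪ C₀, [H+] ≈ √(Ka·C₀) = 2.28 × 10^-3 M.
Check: 0.69% ionized — well under 5%, approximation valid.
pH = −log[H+] = −log(2.28 × 10^-3) = 2.64

pH = 2.64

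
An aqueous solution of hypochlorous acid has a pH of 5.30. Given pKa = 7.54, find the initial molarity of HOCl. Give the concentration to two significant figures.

C₀ = 8.8 × 10^-4 M

[H+] = 10^(-5.30) = 5.01 × 10^-6 M = x
Ka = 10^(−7.54) = 2.88 × 10^-8
Ka = x²/(C₀ − x) ⇒ C₀ = x + x²/Ka
C₀ = 5.01 × 10^-6 + (5.01 × 10^-6)²/(2.88 × 10^-8) = 8.77 × 10^-4 M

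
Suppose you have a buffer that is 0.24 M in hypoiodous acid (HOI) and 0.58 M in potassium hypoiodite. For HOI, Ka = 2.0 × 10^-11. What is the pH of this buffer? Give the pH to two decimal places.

pH = 11.08

pKa = −log(2.0 × 10^-11) = 10.699
Henderson–Hasselbalch: pH = pKa + log([OI-]/[HOI]) = 10.699 + log(0.58/0.24)
pH = 10.699 + (+0.383) = 11.08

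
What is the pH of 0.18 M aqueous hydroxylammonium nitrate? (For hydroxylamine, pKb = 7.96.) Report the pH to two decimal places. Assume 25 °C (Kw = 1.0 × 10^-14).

pH = 3.39

NH3OH+ is the conjugate acid of the weak base NH2OH.
Kb = 10^(−7.96) = 1.10 × 10^-8
Ka = Kw/Kb = 1.0×10^-14 / 1.10 × 10^-8 = 9.09 × 10^-7
Ka = [H+]²/(0.18 − [H+]) = 9.09 × 10^-7
Since Ka ≪ C₀, [H+] ≈ √(Ka·C₀) = 4.04 × 10^-4 M.
pH = −log[H+] = −log(4.04 × 10^-4) = 3.39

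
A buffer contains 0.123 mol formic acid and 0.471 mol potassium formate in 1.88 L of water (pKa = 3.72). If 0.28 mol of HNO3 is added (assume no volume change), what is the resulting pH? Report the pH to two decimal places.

pH = 3.40

Added H+ converts HCOO- to HCOOH: HCOOH → 0.403 mol, HCOO- → 0.191 mol.
Henderson–Hasselbalch with mole ratio 0.191/0.403: pH = 3.72 + (-0.324)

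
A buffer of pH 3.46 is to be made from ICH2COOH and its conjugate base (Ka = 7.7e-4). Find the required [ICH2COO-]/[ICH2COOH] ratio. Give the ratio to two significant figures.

ratio = 2.2

pKa = -log(7.7 × 10^-4) = 3.114
pH = pKa + log(r) ⇒ log(r) = 3.46 − 3.114 = +0.346
r = [ICH2COO-]/[ICH2COOH] = 10^(+0.346) = 2.22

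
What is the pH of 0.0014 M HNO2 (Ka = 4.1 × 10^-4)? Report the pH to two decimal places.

pH = 3.24

HNO2 ⇌ NO2- + H+
Ka = [H+]²/(0.0014 − [H+]) = 4.1 × 10^-4
Here C₀/Ka ≈ 3.41, so the small-[H+] approximation fails. Use the quadratic:
[H+] = [−0.00041 + √(0.00041² + 2.3e-06)]/2 = 5.80 × 10^-4 M
pH = −log(5.80 × 10^-4) = 3.24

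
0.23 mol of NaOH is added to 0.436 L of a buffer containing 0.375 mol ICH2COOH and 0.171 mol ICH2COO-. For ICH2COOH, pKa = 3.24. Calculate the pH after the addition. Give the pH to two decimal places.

OH- converts ICH2COOH to ICH2COO-: ICH2COOH → 0.145 mol, ICH2COO- → 0.401 mol.
pH = pKa + log([A⁻]/[HA]) = 3.24 + log(0.401/0.145) = 3.24 +0.442

pH = 3.68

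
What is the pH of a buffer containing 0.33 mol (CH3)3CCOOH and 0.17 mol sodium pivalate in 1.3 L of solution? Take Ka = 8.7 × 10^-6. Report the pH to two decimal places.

pH = 4.77

pKa = −log(8.7 × 10^-6) = 5.060
Using pH = pKa + log([base]/[acid]) with [base]/[acid] = 0.17/0.33:
pH = 5.060 + (-0.288) = 4.77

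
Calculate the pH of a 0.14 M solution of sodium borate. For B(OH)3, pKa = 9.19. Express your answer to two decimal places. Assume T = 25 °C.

B(OH)4- is the conjugate base of the weak acid B(OH)3.
Ka = 10^(−9.19) = 6.46 × 10^-10
Kb = Kw/Ka = 1.0×10^-14 / 6.46 × 10^-10 = 1.55 × 10^-5
From the ICE table, Kb = x²/(0.14 − x) = 1.55 × 10^-5.
Neglecting x in the denominator: x = √(1.55 × 10^-5 × 0.14) = 1.47 × 10^-3 M
pOH = 2.83, so pH = 14.00 − pOH = 11.17

pH = 11.17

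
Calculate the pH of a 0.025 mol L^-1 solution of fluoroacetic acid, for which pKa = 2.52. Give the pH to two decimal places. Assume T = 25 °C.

pH = 2.14

FCH2COOH ⇌ FCH2COO- + H+
Ka = 10^(−2.52) = 3.02 × 10^-3
Ka = [H+]²/(0.025 − [H+]) = 3.02 × 10^-3
Here C₀/Ka ≈ 8.28, so the small-[H+] approximation fails. Use the quadratic:
[H+] = (−Ka + √(Ka² + 4·Ka·C₀))/2 = 7.31 × 10^-3 M
pH = −log(7.31 × 10^-3) = 2.14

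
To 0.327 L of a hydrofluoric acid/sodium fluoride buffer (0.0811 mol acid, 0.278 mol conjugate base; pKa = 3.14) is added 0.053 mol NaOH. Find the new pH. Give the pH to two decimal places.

OH- converts HF to F-: HF → 0.0281 mol, F- → 0.331 mol.
Henderson–Hasselbalch with mole ratio 0.331/0.0281: pH = 3.14 + (+1.071)

pH = 4.21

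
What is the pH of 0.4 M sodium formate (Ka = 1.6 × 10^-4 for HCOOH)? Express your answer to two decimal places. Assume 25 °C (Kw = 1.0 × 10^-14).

pH = 8.70

HCOO- is the conjugate base of the weak acid HCOOH.
Kb = Kw/Ka = 1.0×10^-14 / 1.6 × 10^-4 = 6.25 × 10^-11
From the ICE table, Kb = [OH-]²/(0.4 − [OH-]) = 6.25 × 10^-11.
Since Kb ≪ C₀, [OH-] ≈ √(Kb·C₀) = 5.00 × 10^-6 M.
([OH-]/C₀ = 0.0013% < 5%, so the approximation holds.)
pOH = −log(5.00 × 10^-6) = 5.30; pH = 14.00 − 5.30 = 8.70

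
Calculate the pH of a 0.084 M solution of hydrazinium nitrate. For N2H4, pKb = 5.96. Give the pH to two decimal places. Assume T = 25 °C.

N2H5+ is the conjugate acid of the weak base N2H4.
Kb = 10^(−5.96) = 1.10 × 10^-6
Ka = Kw/Kb = 1.0×10^-14 / 1.10 × 10^-6 = 9.09 × 10^-9
Ka = x²/(0.084 − x) = 9.09 × 10^-9
Neglecting x in the denominator: x = √(9.09 × 10^-9 × 0.084) = 2.76 × 10^-5 M
pH = −log(2.76 × 10^-5) = 4.56

pH = 4.56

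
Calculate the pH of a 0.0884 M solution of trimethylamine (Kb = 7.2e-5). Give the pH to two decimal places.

(CH3)3N + H2O ⇌ (CH3)3NH+ + OH-
Kb = x²/(0.0884 − x) = 7.2 × 10^-5
Neglecting x in the denominator: x = √(7.2 × 10^-5 × 0.0884) = 2.52 × 10^-3 M
pOH = 2.60, so pH = 14.00 − pOH = 11.40

pH = 11.40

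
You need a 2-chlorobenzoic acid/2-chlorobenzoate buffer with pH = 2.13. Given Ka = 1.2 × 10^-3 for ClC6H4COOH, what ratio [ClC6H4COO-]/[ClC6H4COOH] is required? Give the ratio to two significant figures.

pKa = -log(1.2 × 10^-3) = 2.921
pH = pKa + log(r) ⇒ log(r) = 2.13 − 2.921 = -0.791
r = [ClC6H4COO-]/[ClC6H4COOH] = 10^(-0.791) = 0.162

ratio = 0.16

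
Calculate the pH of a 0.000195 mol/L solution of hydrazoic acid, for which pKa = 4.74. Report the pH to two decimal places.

pH = 4.29

HN3 ⇌ N3- + H+
Ka = 10^(−4.74) = 1.82 × 10^-5
Ka = [H+]²/(0.000195 − [H+]) = 1.82 × 10^-5
[H+] is not negligible relative to C₀; solve [H+]² + 1.82e-05·[H+] − 3.55e-09 = 0.
[H+] = [−1.82e-05 + √(1.82e-05² + 1.42e-08)]/2 = 5.12 × 10^-5 M
pH = −log(5.12 × 10^-5) = 4.29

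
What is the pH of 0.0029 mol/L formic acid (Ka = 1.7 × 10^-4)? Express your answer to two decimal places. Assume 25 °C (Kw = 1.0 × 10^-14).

pH = 3.21

HCOOH ⇌ HCOO- + H+
Ka = x²/(0.0029 − x) = 1.7 × 10^-4
Here C₀/Ka ≈ 17.1, so the small-x approximation fails. Use the quadratic:
x = [−0.00017 + √(0.00017² + 1.97e-06)]/2 = 6.22 × 10^-4 M
pH = −log(6.22 × 10^-4) = 3.21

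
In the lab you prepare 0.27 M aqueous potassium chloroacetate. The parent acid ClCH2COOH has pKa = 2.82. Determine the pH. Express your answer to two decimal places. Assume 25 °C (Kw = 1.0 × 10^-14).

pH = 8.13

ClCH2COO- is the conjugate base of the weak acid ClCH2COOH.
Ka = 10^(−2.82) = 1.51 × 10^-3
Kb = Kw/Ka = 1.0×10^-14 / 1.51 × 10^-3 = 6.62 × 10^-12
From the ICE table, Kb = [OH-]²/(0.27 − [OH-]) = 6.62 × 10^-12.
Since Kb ≪ C₀, [OH-] ≈ √(Kb·C₀) = 1.34 × 10^-6 M.
([OH-]/C₀ = 0.0005% < 5%, so the approximation holds.)
pOH = 5.87, so pH = 14.00 − pOH = 8.13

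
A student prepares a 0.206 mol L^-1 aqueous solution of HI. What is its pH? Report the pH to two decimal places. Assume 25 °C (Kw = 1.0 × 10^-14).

HI is a strong acid and dissociates completely, so [H+] = 0.206 M.
pH = -log(0.206) = 0.69

pH = 0.69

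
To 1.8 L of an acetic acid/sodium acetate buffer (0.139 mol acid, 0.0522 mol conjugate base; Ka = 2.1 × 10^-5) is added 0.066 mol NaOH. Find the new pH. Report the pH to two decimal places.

pH = 4.89

OH- converts CH3COOH to CH3COO-: CH3COOH → 0.073 mol, CH3COO- → 0.118 mol.
pKa = −log(2.1 × 10^-5) = 4.678
pH = pKa + log([A⁻]/[HA]) = 4.678 + log(0.118/0.073) = 4.678 +0.209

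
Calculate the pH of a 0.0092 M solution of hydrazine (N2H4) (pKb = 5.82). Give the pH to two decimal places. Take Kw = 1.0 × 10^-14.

pH = 10.07

N2H4 + H2O ⇌ N2H5+ + OH-
Kb = 10^(−5.82) = 1.51 × 10^-6
From the ICE table, Kb = [OH-]²/(0.0092 − [OH-]) = 1.51 × 10^-6.
Assume [OH-] ≪ 0.0092: [OH-] ≈ √(1.51 × 10^-6 × 0.0092) = 1.18 × 10^-4 M
pOH = 3.93, so pH = 14.00 − pOH = 10.07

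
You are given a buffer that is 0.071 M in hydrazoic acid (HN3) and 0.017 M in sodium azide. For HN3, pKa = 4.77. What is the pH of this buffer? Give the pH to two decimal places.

pH = 4.15

Using pH = pKa + log([base]/[acid]) with [base]/[acid] = 0.017/0.071:
pH = 4.77 + (-0.621) = 4.15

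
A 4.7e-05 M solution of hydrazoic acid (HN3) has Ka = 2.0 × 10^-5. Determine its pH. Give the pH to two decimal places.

pH = 4.65

HN3 ⇌ N3- + H+
From the ICE table, Ka = x²/(4.7e-05 − x) = 2.0 × 10^-5.
Here C₀/Ka ≈ 2.35, so the small-x approximation fails. Use the quadratic:
x = (−Ka + √(Ka² + 4·Ka·C₀))/2 = 2.22 × 10^-5 M
pH = −log(2.22 × 10^-5) = 4.65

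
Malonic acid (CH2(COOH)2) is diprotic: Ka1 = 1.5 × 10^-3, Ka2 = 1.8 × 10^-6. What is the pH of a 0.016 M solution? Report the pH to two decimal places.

pH = 2.38

Since Ka1 ≫ Ka2, the first ionization dominates [H+].
Ka1 = x²/(0.016 − x) = 1.5 × 10^-3
Solving the quadratic: x = (−Ka1 + √(Ka1² + 4·Ka1·C₀))/2 = 4.21 × 10^-3 M
pH = −log(4.21 × 10^-3) = 2.38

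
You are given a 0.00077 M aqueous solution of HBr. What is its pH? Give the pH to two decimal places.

pH = 3.11

HBr is a strong acid and dissociates completely, so [H+] = 0.00077 M.
pH = -log(0.00077) = 3.11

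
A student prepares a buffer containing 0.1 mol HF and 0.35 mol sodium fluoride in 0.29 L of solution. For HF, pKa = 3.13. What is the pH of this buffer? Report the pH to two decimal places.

pH = 3.67

Using pH = pKa + log([base]/[acid]) with [base]/[acid] = 0.35/0.1:
pH = 3.13 + (+0.544) = 3.67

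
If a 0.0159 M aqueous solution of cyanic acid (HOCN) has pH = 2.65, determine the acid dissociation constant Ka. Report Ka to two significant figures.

[H+] = 10^(-2.65) = 2.24 × 10^-3 M
At equilibrium [HA] = 0.0159 − 2.24 × 10^-3 = 1.37 × 10^-2 M
Ka = [H+][A-]/[HA] = (2.24 × 10^-3)² / 1.37 × 10^-2 = 3.7 × 10^-4

Ka = 3.7 × 10^-4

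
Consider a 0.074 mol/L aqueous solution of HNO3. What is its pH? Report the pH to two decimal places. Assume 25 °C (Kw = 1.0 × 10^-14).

HNO3 is a strong acid and dissociates completely, so [H+] = 0.074 M.
pH = -log(0.074) = 1.13

pH = 1.13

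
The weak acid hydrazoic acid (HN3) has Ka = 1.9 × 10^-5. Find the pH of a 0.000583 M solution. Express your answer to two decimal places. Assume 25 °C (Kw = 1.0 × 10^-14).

pH = 4.02

HN3 ⇌ N3- + H+
From the ICE table, Ka = [H+]²/(0.000583 − [H+]) = 1.9 × 10^-5.
Here C₀/Ka ≈ 30.7, so the small-[H+] approximation fails. Use the quadratic:
[H+] = [−1.9e-05 + √(1.9e-05² + 4.43e-08)]/2 = 9.62 × 10^-5 M
pH = −log(9.62 × 10^-5) = 4.02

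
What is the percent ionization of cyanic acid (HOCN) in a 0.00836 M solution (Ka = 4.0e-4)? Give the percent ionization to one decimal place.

HOCN ⇌ OCN- + H+; let x = [H+] at equilibrium.
Solve x² + 0.0004x − 3.34e-06 = 0 → x = 1.64 × 10^-3 M
Fraction ionized = 1.64 × 10^-3 / 0.00836 = 0.1962 → 19.6%

19.6%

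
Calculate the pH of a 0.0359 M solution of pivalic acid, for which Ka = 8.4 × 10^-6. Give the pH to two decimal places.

(CH3)3CCOOH ⇌ (CH3)3CCOO- + H+
Ka = x²/(0.0359 − x) = 8.4 × 10^-6
Since Ka ≪ C₀, x ≈ √(Ka·C₀) = 5.49 × 10^-4 M.
pH = −log(5.49 × 10^-4) = 3.26

pH = 3.26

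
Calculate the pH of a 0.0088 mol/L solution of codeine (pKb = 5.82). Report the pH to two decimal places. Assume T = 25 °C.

pH = 10.06

C18H21NO3 + H2O ⇌ C18H22NO3+ + OH-
Kb = 10^(−5.82) = 1.51 × 10^-6
Let x = [OH-] at equilibrium. Kb = x²/(0.0088 − x).
Since Kb ≪ C₀, x ≈ √(Kb·C₀) = 1.15 × 10^-4 M.
Check: 1.3% ionized — well under 5%, approximation valid.
pOH = 3.94, so pH = 14.00 − pOH = 10.06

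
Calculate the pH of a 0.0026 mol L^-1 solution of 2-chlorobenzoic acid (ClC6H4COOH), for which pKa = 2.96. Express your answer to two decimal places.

pH = 2.91

ClC6H4COOH ⇌ ClC6H4COO- + H+
Ka = 10^(−2.96) = 1.10 × 10^-3
From the ICE table, Ka = [H+]²/(0.0026 − [H+]) = 1.10 × 10^-3.
The 5% rule fails; solving [H+]² + Ka·[H+] − Ka·C₀ = 0 exactly:
[H+] = [−0.0011 + √(0.0011² + 1.14e-05)]/2 = 1.23 × 10^-3 M
pH = −log(1.23 × 10^-3) = 2.91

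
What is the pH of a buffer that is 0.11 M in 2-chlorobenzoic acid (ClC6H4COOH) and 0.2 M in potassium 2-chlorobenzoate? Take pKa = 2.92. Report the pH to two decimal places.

Henderson–Hasselbalch: pH = pKa + log([ClC6H4COO-]/[ClC6H4COOH]) = 2.92 + log(0.2/0.11)
pH = 2.92 + (+0.260) = 3.18

pH = 3.18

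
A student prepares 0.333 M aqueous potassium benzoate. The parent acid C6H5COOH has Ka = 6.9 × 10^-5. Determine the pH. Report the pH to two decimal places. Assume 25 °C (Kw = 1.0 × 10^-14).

C6H5COO- is the conjugate base of the weak acid C6H5COOH.
Kb = Kw/Ka = 1.0×10^-14 / 6.9 × 10^-5 = 1.45 × 10^-10
From the ICE table, Kb = [OH-]²/(0.333 − [OH-]) = 1.45 × 10^-10.
Neglecting [OH-] in the denominator: [OH-] = √(1.45 × 10^-10 × 0.333) = 6.95 × 10^-6 M
([OH-]/C₀ = 0.0021% < 5%, so the approximation holds.)
pOH = −log(6.95 × 10^-6) = 5.16; pH = 14.00 − 5.16 = 8.84

pH = 8.84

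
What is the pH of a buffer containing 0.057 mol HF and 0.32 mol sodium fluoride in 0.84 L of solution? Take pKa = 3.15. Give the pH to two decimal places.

pH = pKa + log([A⁻]/[HA]) = 3.15 + log(0.32/0.057)
pH = 3.15 + (+0.749) = 3.90

pH = 3.90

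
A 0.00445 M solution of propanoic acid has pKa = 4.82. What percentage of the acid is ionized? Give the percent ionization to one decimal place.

5.7%

CH3CH2COOH ⇌ CH3CH2COO- + H+; let x = [H+] at equilibrium.
Ka = 10^(−4.82) = 1.51 × 10^-5
Ka = x²/(C₀ − x); solving the quadratic gives x = 2.52 × 10^-4 M.
Fraction ionized = 2.52 × 10^-4 / 0.00445 = 0.0566 → 5.7%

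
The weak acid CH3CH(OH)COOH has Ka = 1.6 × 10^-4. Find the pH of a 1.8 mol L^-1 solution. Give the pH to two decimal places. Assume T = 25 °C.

pH = 1.77

CH3CH(OH)COOH ⇌ CH3CH(OH)COO- + H+
From the ICE table, Ka = x²/(1.8 − x) = 1.6 × 10^-4.
Assume x ≪ 1.8: x ≈ √(1.6 × 10^-4 × 1.8) = 1.70 × 10^-2 M
Check: 0.94% ionized — well under 5%, approximation valid.
pH = −log[H+] = −log(1.70 × 10^-2) = 1.77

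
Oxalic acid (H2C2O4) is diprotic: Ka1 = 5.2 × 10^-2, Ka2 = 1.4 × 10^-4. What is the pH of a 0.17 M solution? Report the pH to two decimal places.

Ka1 ≫ Ka2, so treat the first dissociation as the only significant source of H+.
Ka1 = x²/(0.17 − x) = 5.2 × 10^-2
Solving the quadratic: x = (−Ka1 + √(Ka1² + 4·Ka1·C₀))/2 = 7.15 × 10^-2 M
pH = −log(7.15 × 10^-2) = 1.15

pH = 1.15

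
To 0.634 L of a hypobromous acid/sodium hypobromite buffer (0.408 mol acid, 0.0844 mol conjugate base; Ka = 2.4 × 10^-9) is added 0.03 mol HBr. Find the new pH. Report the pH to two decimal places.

Added H+ converts OBr- to HOBr: HOBr → 0.438 mol, OBr- → 0.0544 mol.
pKa = −log(2.4 × 10^-9) = 8.620
Henderson–Hasselbalch with mole ratio 0.0544/0.438: pH = 8.620 + (-0.906)

pH = 7.71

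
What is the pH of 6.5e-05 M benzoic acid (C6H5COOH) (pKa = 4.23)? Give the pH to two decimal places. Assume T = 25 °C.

pH = 4.41

C6H5COOH ⇌ C6H5COO- + H+
Ka = 10^(−4.23) = 5.89 × 10^-5
Ka = x²/(6.5e-05 − x) = 5.89 × 10^-5
Here C₀/Ka ≈ 1.1, so the small-x approximation fails. Use the quadratic:
x = [−5.89e-05 + √(5.89e-05² + 1.53e-08)]/2 = 3.91 × 10^-5 M
pH = −log(3.91 × 10^-5) = 4.41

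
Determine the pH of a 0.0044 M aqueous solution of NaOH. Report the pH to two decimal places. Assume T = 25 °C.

pH = 11.64

NaOH is a strong base; [OH-] = 0.0044 M.
pOH = -log(0.0044) = 2.36
pH = 14.00 - 2.36 = 11.64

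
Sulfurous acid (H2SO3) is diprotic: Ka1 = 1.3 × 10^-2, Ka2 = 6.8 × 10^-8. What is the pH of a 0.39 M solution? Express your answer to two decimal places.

pH = 1.19

Since Ka1 ≫ Ka2, the first ionization dominates [H+].
Ka1 = x²/(0.39 − x) = 1.3 × 10^-2
Solving the quadratic: x = (−Ka1 + √(Ka1² + 4·Ka1·C₀))/2 = 6.50 × 10^-2 M
pH = −log(6.50 × 10^-2) = 1.19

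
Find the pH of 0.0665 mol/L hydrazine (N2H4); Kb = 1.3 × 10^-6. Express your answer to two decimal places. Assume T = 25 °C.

N2H4 + H2O ⇌ N2H5+ + OH-
Kb = [OH-]²/(0.0665 − [OH-]) = 1.3 × 10^-6
Assume [OH-] ≪ 0.0665: [OH-] ≈ √(1.3 × 10^-6 × 0.0665) = 2.94 × 10^-4 M
pOH = −log(2.94 × 10^-4) = 3.53; pH = 14.00 − 3.53 = 10.47

pH = 10.47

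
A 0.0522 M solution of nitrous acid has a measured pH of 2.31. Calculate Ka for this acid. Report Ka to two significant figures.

[H+] = 10^(-2.31) = 4.90 × 10^-3 M
At equilibrium [HA] = 0.0522 − 4.90 × 10^-3 = 4.73 × 10^-2 M
Ka = [H+][A-]/[HA] = (4.90 × 10^-3)² / 4.73 × 10^-2 = 5.1 × 10^-4

Ka = 5.1 × 10^-4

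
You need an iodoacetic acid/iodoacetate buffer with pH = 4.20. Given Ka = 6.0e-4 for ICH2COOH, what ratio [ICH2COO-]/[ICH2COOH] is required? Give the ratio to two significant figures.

ratio = 9.5

pKa = -log(6.0 × 10^-4) = 3.222
pH = pKa + log(r) ⇒ log(r) = 4.20 − 3.222 = +0.978
r = [ICH2COO-]/[ICH2COOH] = 10^(+0.978) = 9.51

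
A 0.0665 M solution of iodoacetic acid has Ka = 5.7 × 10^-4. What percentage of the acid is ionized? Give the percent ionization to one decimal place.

8.8%

ICH2COOH ⇌ ICH2COO- + H+; let x = [H+] at equilibrium.
Ka = x²/(C₀ − x); solving the quadratic gives x = 5.88 × 10^-3 M.
% ionization = x/C₀ × 100% = 5.88 × 10^-3/0.0665 × 100% = 8.8%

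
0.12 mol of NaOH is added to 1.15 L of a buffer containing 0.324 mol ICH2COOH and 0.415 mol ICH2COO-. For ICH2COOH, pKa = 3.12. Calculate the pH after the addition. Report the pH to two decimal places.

pH = 3.54

OH- converts ICH2COOH to ICH2COO-: ICH2COOH → 0.204 mol, ICH2COO- → 0.535 mol.
pH = pKa + log([A⁻]/[HA]) = 3.12 + log(0.535/0.204) = 3.12 +0.419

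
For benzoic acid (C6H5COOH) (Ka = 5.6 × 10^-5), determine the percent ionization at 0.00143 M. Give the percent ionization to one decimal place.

C6H5COOH ⇌ C6H5COO- + H+; let x = [H+] at equilibrium.
Ka = x²/(C₀ − x); solving the quadratic gives x = 2.56 × 10^-4 M.
Fraction ionized = 2.56 × 10^-4 / 0.00143 = 0.1790 → 17.9%

17.9%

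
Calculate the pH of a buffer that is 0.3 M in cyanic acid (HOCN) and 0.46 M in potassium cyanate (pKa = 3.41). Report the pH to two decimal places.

pH = 3.60

Using pH = pKa + log([base]/[acid]) with [base]/[acid] = 0.46/0.3:
pH = 3.41 + (+0.186) = 3.60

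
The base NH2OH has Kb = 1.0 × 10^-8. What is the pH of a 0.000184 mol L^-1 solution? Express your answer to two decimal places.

pH = 8.13

NH2OH + H2O ⇌ NH3OH+ + OH-
From the ICE table, Kb = x²/(0.000184 − x) = 1.0 × 10^-8.
Assume x ≪ 0.000184: x ≈ √(1.0 × 10^-8 × 0.000184) = 1.36 × 10^-6 M
pOH = 5.87, so pH = 14.00 − pOH = 8.13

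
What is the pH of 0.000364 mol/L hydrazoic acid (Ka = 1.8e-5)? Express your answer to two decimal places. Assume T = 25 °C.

pH = 4.14

HN3 ⇌ N3- + H+
Let x = [H+] at equilibrium. Ka = x²/(0.000364 − x).
Here C₀/Ka ≈ 20.2, so the small-x approximation fails. Use the quadratic:
x = [−1.8e-05 + √(1.8e-05² + 2.62e-08)]/2 = 7.24 × 10^-5 M
pH = −log(7.24 × 10^-5) = 4.14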